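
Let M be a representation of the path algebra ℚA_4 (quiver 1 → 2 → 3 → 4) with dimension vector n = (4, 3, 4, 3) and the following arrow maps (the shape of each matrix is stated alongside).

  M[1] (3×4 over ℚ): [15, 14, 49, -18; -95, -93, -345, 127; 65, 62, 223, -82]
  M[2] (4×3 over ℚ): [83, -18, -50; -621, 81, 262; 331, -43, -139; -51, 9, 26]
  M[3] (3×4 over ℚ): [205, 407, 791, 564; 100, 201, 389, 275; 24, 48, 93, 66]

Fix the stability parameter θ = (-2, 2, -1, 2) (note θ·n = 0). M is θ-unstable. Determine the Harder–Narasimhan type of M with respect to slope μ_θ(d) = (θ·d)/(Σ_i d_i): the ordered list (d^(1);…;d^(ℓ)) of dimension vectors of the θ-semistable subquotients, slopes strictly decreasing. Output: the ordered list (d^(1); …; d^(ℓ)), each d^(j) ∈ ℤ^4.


Interval decomposition of M: I[1,1]^2, I[1,4]^2, I[2,4], I[3,3].
HN type (ℓ=4): μ^(1)=2; μ^(2)=1/2; μ^(3)=-1; μ^(4)=-2

((0, 0, 0, 3); (0, 3, 3, 0); (0, 0, 1, 0); (4, 0, 0, 0))


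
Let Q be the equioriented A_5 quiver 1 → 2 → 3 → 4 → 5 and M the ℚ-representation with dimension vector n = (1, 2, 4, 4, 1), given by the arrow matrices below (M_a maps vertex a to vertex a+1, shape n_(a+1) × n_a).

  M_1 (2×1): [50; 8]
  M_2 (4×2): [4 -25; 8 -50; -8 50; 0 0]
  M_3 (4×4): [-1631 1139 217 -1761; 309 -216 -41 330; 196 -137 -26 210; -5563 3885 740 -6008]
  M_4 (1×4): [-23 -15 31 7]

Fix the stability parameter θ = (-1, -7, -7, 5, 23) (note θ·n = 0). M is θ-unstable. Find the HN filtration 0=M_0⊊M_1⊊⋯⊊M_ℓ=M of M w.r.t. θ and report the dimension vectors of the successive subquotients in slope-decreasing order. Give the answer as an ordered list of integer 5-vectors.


Interval decomposition of M: I[1,2], I[2,5], I[3,4]^3.
HN type (ℓ=4): μ^(1)=23; μ^(2)=5; μ^(3)=-4; μ^(4)=-7

((0, 0, 0, 0, 1); (0, 0, 0, 4, 0); (1, 1, 0, 0, 0); (0, 1, 4, 0, 0))


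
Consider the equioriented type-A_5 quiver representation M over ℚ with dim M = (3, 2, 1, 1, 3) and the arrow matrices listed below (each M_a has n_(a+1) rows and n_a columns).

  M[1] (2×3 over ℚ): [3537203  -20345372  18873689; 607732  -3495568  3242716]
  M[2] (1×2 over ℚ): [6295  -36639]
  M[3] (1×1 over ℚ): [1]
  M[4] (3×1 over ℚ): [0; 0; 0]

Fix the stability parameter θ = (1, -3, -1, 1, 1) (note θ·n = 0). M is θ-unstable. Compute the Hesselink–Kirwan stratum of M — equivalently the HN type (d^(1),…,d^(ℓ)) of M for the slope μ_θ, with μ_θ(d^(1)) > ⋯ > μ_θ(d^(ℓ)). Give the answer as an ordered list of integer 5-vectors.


Interval decomposition of M: I[1,1]^2, I[1,4], I[2,2], I[5,5]^3.
HN type (ℓ=3): μ^(1)=1; μ^(2)=-1; μ^(3)=-3

((2, 0, 0, 1, 3); (1, 1, 1, 0, 0); (0, 1, 0, 0, 0))


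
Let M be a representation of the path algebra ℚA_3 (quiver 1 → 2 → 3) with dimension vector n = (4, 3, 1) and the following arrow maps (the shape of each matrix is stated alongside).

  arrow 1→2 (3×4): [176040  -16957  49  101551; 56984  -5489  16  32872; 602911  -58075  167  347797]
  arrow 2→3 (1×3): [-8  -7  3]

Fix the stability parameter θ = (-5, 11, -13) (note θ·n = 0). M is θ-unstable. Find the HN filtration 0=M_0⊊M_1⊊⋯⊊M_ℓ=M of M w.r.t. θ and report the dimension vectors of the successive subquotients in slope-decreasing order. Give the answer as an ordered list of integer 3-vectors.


Via rank(M_{q-1}∘⋯∘M_p): M ≅ I[1,1], I[1,2]^2, I[1,3].
μ_θ-semistable layers: μ^(1)=11; μ^(2)=-1; μ^(3)=-5

((0, 2, 0); (0, 1, 1); (4, 0, 0))


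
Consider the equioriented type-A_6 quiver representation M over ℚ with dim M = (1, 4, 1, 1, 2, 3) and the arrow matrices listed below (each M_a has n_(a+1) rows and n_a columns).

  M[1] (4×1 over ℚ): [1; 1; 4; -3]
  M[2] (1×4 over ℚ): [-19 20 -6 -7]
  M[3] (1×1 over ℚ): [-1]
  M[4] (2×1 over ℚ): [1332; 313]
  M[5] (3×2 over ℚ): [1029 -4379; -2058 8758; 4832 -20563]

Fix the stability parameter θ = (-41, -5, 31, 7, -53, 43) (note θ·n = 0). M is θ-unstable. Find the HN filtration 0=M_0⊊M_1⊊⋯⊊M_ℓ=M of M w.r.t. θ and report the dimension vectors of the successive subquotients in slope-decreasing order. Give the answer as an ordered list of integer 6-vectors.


Interval decomposition of M: I[1,6], I[2,2]^3, I[5,6], I[6,6].
HN type (ℓ=4): μ^(1)=43; μ^(2)=-5; μ^(3)=-41; μ^(4)=-53

((0, 0, 0, 0, 0, 3); (0, 4, 1, 1, 1, 0); (1, 0, 0, 0, 0, 0); (0, 0, 0, 0, 1, 0))


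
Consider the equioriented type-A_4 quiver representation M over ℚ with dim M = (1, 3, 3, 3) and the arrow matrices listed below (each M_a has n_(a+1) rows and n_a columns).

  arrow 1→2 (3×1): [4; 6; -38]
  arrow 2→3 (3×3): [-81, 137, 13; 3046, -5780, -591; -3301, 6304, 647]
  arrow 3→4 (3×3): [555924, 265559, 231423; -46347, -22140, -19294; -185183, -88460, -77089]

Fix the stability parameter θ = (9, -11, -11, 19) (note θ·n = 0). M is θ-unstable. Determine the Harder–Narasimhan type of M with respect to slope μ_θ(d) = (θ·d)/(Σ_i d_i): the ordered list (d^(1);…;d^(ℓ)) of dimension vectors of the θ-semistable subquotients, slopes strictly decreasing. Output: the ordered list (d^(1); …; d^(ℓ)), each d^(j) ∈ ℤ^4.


Via rank(M_{q-1}∘⋯∘M_p): M ≅ I[1,4], I[2,4]^2.
μ_θ-semistable layers: μ^(1)=19; μ^(2)=-13/3; μ^(3)=-11

((0, 0, 0, 3); (1, 1, 1, 0); (0, 2, 2, 0))


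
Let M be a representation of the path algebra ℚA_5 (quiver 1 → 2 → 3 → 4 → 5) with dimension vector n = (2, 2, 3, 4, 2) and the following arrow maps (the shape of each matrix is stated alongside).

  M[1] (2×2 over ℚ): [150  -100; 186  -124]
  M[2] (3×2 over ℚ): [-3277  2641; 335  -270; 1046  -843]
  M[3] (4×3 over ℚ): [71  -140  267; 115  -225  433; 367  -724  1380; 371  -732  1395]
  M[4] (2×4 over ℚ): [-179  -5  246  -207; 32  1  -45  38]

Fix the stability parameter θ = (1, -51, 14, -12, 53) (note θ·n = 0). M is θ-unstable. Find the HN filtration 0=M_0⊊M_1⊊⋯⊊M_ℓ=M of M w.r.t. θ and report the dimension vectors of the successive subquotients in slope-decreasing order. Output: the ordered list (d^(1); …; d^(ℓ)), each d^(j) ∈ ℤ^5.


Barcode: M ≅ I[1,1], I[1,5], I[2,4], I[3,5], I[4,4]. HN layers by μ_θ (5 steps, strictly decreasing):
  μ^(1)=53; μ^(2)=1; μ^(3)=-12; μ^(4)=-25; μ^(5)=-51

((0, 0, 0, 0, 2); (1, 0, 3, 3, 0); (0, 0, 0, 1, 0); (1, 1, 0, 0, 0); (0, 1, 0, 0, 0))


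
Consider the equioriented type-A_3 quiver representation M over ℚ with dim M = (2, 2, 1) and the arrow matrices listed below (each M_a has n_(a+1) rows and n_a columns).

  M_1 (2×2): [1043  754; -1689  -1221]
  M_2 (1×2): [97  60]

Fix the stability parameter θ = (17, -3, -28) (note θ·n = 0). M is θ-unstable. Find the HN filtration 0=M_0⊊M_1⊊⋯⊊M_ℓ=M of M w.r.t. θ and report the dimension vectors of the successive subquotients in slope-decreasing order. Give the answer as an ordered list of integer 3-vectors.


Interval decomposition of M: I[1,2], I[1,3].
HN type (ℓ=2): μ^(1)=7; μ^(2)=-14/3

((1, 1, 0); (1, 1, 1))


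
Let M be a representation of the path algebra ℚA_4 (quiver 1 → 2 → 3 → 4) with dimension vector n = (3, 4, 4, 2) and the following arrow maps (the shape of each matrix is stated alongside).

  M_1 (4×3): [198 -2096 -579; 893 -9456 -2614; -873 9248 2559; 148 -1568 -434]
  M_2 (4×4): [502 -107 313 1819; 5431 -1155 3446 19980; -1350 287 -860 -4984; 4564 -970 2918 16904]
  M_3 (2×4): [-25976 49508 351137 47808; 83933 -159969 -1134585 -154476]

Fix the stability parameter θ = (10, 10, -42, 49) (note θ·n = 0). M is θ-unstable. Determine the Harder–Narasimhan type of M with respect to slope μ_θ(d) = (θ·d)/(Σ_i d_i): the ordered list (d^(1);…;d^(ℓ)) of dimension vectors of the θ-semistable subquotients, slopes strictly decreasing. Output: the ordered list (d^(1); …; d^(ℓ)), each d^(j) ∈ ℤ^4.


Via rank(M_{q-1}∘⋯∘M_p): M ≅ I[1,1], I[1,4]^2, I[2,3]^2.
μ_θ-semistable layers: μ^(1)=49; μ^(2)=10; μ^(3)=-22/3; μ^(4)=-16

((0, 0, 0, 2); (1, 0, 0, 0); (2, 2, 2, 0); (0, 2, 2, 0))


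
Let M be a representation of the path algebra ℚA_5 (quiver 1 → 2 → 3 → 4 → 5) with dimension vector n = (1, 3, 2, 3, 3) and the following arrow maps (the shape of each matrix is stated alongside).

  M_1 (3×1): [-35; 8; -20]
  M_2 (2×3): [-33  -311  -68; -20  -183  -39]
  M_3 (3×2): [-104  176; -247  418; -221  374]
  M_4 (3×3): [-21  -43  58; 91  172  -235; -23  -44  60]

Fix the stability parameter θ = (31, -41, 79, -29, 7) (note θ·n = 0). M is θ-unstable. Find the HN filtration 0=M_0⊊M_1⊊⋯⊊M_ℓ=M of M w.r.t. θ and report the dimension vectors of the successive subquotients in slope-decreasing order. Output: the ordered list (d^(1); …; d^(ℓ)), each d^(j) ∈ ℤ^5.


Barcode: M ≅ I[1,5], I[2,2], I[2,3], I[4,5]^2. HN layers by μ_θ (6 steps, strictly decreasing):
  μ^(1)=79; μ^(2)=19; μ^(3)=7; μ^(4)=-5; μ^(5)=-29; μ^(6)=-41

((0, 0, 1, 0, 0); (0, 0, 1, 1, 1); (0, 0, 0, 0, 2); (1, 1, 0, 0, 0); (0, 0, 0, 2, 0); (0, 2, 0, 0, 0))


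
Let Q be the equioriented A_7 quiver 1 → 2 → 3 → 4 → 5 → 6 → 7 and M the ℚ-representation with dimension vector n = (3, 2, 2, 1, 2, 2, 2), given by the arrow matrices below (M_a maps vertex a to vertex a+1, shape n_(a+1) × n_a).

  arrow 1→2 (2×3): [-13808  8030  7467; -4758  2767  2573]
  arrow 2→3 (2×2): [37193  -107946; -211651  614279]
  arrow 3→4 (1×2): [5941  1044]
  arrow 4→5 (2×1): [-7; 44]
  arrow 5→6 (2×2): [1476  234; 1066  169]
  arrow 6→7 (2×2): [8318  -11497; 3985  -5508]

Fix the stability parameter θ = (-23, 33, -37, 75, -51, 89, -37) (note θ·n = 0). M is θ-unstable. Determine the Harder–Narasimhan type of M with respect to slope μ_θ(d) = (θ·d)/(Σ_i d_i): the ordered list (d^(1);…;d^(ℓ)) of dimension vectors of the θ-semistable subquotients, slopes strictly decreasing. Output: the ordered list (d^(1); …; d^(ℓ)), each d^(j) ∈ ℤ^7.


Barcode: M ≅ I[1,1], I[1,3], I[1,7], I[5,5], I[6,7]. HN layers by μ_θ (5 steps, strictly decreasing):
  μ^(1)=26; μ^(2)=12; μ^(3)=-2; μ^(4)=-23; μ^(5)=-51

((0, 0, 0, 0, 0, 2, 2); (0, 0, 0, 1, 1, 0, 0); (0, 2, 2, 0, 0, 0, 0); (3, 0, 0, 0, 0, 0, 0); (0, 0, 0, 0, 1, 0, 0))


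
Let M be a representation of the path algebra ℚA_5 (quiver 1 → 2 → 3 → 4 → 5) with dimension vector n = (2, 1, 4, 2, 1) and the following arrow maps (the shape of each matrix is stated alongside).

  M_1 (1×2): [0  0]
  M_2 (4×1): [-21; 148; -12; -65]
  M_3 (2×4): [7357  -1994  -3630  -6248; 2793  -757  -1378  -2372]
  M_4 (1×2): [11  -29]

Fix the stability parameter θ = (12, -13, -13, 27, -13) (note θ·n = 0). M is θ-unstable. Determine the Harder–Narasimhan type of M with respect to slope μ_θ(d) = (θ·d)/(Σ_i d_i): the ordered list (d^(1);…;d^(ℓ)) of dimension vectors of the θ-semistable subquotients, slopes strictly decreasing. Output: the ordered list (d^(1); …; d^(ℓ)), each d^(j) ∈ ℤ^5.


Interval decomposition of M: I[1,1]^2, I[2,5], I[3,3]^2, I[3,4].
HN type (ℓ=4): μ^(1)=27; μ^(2)=12; μ^(3)=7; μ^(4)=-13

((0, 0, 0, 1, 0); (2, 0, 0, 0, 0); (0, 0, 0, 1, 1); (0, 1, 4, 0, 0))


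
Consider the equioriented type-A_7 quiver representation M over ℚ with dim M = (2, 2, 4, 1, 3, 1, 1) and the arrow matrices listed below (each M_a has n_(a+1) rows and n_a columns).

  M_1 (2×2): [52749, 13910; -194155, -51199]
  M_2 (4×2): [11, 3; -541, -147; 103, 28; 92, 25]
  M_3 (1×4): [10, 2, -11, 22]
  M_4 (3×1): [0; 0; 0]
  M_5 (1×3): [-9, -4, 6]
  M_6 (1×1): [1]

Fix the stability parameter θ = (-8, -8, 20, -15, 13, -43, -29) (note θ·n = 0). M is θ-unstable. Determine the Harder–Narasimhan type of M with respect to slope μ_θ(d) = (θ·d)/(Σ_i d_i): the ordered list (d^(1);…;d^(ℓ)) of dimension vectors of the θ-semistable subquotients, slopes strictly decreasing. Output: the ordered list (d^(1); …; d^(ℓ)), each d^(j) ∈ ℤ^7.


Interval decomposition of M: I[1,3], I[1,4], I[3,3]^2, I[5,5]^2, I[5,7].
HN type (ℓ=5): μ^(1)=20; μ^(2)=13; μ^(3)=5/2; μ^(4)=-8; μ^(5)=-59/3

((0, 0, 3, 0, 0, 0, 0); (0, 0, 0, 0, 2, 0, 0); (0, 0, 1, 1, 0, 0, 0); (2, 2, 0, 0, 0, 0, 0); (0, 0, 0, 0, 1, 1, 1))


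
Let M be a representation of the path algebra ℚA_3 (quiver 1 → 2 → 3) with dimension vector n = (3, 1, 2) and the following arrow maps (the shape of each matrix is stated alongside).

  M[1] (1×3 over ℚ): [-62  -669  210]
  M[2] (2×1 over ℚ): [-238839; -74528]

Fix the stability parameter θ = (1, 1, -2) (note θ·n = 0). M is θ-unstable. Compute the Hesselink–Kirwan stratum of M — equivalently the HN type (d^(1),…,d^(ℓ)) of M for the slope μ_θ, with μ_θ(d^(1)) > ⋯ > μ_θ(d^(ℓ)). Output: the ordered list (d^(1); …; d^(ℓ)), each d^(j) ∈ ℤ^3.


Interval decomposition of M: I[1,1]^2, I[1,3], I[3,3].
HN type (ℓ=3): μ^(1)=1; μ^(2)=0; μ^(3)=-2

((2, 0, 0); (1, 1, 1); (0, 0, 1))


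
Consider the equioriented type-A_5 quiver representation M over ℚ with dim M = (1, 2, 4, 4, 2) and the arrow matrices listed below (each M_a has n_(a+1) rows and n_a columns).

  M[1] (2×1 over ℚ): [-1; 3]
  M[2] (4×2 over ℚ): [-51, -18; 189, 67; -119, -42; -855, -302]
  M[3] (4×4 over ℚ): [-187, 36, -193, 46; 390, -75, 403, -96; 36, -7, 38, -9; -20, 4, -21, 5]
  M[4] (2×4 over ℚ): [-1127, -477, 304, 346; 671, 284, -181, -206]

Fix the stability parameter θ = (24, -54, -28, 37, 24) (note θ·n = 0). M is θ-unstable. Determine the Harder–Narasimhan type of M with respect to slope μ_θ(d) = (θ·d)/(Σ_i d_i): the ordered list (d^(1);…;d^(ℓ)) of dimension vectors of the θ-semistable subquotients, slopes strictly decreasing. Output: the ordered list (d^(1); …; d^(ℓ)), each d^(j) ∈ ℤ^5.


Via rank(M_{q-1}∘⋯∘M_p): M ≅ I[1,5], I[2,4], I[3,3], I[3,5], I[4,4].
μ_θ-semistable layers: μ^(1)=37; μ^(2)=61/2; μ^(3)=-58/3; μ^(4)=-28; μ^(5)=-54

((0, 0, 0, 2, 0); (0, 0, 0, 2, 2); (1, 1, 1, 0, 0); (0, 0, 3, 0, 0); (0, 1, 0, 0, 0))


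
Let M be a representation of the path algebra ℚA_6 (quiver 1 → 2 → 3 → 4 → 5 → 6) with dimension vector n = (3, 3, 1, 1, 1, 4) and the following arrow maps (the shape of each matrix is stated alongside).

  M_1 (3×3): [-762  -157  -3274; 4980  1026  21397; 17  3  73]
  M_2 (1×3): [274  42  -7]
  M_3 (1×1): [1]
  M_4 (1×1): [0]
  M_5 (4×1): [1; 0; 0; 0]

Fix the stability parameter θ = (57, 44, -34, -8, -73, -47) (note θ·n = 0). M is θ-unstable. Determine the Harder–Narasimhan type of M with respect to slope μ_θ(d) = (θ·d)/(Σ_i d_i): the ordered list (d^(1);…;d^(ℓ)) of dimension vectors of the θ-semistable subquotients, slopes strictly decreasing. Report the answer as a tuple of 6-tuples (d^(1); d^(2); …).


Interval decomposition of M: I[1,2]^2, I[1,4], I[5,6], I[6,6]^3.
HN type (ℓ=4): μ^(1)=101/2; μ^(2)=59/4; μ^(3)=-47; μ^(4)=-73

((2, 2, 0, 0, 0, 0); (1, 1, 1, 1, 0, 0); (0, 0, 0, 0, 0, 4); (0, 0, 0, 0, 1, 0))


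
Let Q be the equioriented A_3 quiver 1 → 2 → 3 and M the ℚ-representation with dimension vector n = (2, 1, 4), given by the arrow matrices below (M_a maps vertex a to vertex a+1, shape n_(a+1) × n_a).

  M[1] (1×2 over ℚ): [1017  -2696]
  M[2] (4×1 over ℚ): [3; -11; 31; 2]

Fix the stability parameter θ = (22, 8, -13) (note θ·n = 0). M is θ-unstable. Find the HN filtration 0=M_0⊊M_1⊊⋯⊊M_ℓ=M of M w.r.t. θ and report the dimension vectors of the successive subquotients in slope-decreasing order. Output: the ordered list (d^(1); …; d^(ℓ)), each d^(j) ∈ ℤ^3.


Barcode: M ≅ I[1,1], I[1,3], I[3,3]^3. HN layers by μ_θ (3 steps, strictly decreasing):
  μ^(1)=22; μ^(2)=17/3; μ^(3)=-13

((1, 0, 0); (1, 1, 1); (0, 0, 3))


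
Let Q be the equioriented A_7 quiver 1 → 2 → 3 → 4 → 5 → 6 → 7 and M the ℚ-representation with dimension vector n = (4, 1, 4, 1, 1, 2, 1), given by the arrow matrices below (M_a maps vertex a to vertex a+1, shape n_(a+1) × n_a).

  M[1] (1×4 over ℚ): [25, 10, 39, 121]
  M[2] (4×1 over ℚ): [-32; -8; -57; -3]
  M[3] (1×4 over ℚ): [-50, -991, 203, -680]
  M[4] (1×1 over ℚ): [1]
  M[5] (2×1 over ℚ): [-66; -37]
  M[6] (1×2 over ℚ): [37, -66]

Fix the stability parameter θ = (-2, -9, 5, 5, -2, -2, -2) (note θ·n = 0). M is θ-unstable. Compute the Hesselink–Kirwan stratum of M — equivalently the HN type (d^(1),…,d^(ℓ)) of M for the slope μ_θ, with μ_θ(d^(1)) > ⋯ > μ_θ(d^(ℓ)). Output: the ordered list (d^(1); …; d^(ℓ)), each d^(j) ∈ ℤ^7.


Barcode: M ≅ I[1,1]^3, I[1,6], I[3,3]^3, I[6,7]. HN layers by μ_θ (4 steps, strictly decreasing):
  μ^(1)=5; μ^(2)=3/2; μ^(3)=-2; μ^(4)=-11/2

((0, 0, 3, 0, 0, 0, 0); (0, 0, 1, 1, 1, 1, 0); (3, 0, 0, 0, 0, 1, 1); (1, 1, 0, 0, 0, 0, 0))


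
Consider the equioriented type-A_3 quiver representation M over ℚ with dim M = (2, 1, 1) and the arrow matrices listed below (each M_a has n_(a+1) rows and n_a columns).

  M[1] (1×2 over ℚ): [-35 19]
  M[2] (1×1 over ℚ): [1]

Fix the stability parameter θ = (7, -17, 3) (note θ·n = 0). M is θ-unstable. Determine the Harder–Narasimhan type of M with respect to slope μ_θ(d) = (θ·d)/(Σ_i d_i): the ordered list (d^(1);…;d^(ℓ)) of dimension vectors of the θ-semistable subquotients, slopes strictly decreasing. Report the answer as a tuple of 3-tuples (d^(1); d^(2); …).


Barcode: M ≅ I[1,1], I[1,3]. HN layers by μ_θ (3 steps, strictly decreasing):
  μ^(1)=7; μ^(2)=3; μ^(3)=-5

((1, 0, 0); (0, 0, 1); (1, 1, 0))


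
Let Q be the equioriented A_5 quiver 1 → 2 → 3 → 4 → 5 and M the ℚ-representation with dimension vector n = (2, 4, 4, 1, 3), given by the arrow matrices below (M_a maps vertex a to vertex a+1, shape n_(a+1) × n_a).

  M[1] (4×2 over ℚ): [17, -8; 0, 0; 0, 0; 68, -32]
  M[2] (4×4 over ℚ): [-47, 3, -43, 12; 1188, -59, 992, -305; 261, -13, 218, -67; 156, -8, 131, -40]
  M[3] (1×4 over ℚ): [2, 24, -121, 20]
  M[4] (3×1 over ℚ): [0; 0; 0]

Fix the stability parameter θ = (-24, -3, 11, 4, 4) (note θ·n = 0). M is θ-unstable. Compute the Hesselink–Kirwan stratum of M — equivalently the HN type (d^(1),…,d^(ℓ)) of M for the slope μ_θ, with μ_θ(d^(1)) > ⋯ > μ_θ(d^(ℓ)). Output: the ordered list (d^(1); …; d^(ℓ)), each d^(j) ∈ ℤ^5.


Interval decomposition of M: I[1,1], I[1,4], I[2,3]^3, I[5,5]^3.
HN type (ℓ=5): μ^(1)=11; μ^(2)=15/2; μ^(3)=4; μ^(4)=-3; μ^(5)=-24

((0, 0, 3, 0, 0); (0, 0, 1, 1, 0); (0, 0, 0, 0, 3); (0, 4, 0, 0, 0); (2, 0, 0, 0, 0))


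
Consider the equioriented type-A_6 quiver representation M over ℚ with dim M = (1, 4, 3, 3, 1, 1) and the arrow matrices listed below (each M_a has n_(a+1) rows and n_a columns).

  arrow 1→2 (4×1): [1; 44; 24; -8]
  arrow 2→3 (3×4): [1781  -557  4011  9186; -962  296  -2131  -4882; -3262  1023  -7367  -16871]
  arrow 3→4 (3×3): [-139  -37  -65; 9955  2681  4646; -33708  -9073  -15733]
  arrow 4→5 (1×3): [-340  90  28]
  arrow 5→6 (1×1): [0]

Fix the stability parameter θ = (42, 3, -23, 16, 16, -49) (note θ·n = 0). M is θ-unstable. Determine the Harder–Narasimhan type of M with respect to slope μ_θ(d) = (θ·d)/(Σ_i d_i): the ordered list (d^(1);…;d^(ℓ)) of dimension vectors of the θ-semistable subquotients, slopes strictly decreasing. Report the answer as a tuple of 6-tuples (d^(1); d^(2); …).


Via rank(M_{q-1}∘⋯∘M_p): M ≅ I[1,5], I[2,2], I[2,4]^2, I[6,6].
μ_θ-semistable layers: μ^(1)=16; μ^(2)=22/3; μ^(3)=3; μ^(4)=-10; μ^(5)=-49

((0, 0, 0, 3, 1, 0); (1, 1, 1, 0, 0, 0); (0, 1, 0, 0, 0, 0); (0, 2, 2, 0, 0, 0); (0, 0, 0, 0, 0, 1))


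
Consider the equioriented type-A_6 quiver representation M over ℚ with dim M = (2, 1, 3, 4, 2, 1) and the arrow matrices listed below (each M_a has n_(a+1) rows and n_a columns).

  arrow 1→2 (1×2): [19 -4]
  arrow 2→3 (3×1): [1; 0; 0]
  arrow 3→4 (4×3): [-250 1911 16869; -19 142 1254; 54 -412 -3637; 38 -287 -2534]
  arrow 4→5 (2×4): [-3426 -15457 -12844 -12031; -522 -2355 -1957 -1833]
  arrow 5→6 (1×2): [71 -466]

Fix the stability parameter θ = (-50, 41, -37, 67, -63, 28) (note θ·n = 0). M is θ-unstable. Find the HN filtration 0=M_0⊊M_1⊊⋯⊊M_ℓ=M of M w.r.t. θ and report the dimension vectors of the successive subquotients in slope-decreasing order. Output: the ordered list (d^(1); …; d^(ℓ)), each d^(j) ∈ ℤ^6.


Interval decomposition of M: I[1,1], I[1,6], I[3,4], I[3,5], I[4,4].
HN type (ℓ=5): μ^(1)=67; μ^(2)=28; μ^(3)=2; μ^(4)=-37; μ^(5)=-50

((0, 0, 0, 2, 0, 0); (0, 0, 0, 0, 0, 1); (0, 1, 1, 2, 2, 0); (0, 0, 2, 0, 0, 0); (2, 0, 0, 0, 0, 0))


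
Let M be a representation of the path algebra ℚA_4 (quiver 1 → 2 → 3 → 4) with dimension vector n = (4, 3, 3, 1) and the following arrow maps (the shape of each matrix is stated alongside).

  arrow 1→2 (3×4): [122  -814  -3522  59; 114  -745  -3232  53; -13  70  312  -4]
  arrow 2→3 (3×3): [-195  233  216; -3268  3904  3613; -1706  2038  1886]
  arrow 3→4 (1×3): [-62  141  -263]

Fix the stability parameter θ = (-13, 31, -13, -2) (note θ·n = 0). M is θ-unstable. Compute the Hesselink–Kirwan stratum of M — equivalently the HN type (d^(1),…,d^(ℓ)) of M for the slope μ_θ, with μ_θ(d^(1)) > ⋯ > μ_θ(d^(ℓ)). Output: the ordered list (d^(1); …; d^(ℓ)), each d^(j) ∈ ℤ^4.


Barcode: M ≅ I[1,1], I[1,2], I[1,3], I[1,4], I[3,3]. HN layers by μ_θ (4 steps, strictly decreasing):
  μ^(1)=31; μ^(2)=9; μ^(3)=16/3; μ^(4)=-13

((0, 1, 0, 0); (0, 1, 1, 0); (0, 1, 1, 1); (4, 0, 1, 0))


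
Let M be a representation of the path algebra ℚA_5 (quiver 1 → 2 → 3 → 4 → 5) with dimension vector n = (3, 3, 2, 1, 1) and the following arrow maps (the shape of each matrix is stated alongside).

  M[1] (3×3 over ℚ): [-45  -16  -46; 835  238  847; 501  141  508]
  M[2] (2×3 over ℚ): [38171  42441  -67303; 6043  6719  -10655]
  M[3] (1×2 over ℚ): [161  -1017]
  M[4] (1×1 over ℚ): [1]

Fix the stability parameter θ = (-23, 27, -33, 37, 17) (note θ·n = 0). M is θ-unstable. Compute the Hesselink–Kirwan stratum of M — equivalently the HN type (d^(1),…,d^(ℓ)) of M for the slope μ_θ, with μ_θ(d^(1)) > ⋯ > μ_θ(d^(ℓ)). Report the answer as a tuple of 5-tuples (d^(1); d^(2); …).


Barcode: M ≅ I[1,2], I[1,3], I[1,5]. HN layers by μ_θ (3 steps, strictly decreasing):
  μ^(1)=27; μ^(2)=-3; μ^(3)=-23

((0, 1, 0, 1, 1); (0, 2, 2, 0, 0); (3, 0, 0, 0, 0))


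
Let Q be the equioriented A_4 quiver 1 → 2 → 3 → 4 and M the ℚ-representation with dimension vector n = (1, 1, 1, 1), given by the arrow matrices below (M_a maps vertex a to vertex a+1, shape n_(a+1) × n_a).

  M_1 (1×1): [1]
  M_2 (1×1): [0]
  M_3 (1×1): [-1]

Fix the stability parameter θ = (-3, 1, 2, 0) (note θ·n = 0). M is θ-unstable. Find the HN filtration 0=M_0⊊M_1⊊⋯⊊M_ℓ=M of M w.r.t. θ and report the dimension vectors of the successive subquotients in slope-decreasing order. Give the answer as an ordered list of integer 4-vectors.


Interval decomposition of M: I[1,2], I[3,4].
HN type (ℓ=2): μ^(1)=1; μ^(2)=-3

((0, 1, 1, 1); (1, 0, 0, 0))


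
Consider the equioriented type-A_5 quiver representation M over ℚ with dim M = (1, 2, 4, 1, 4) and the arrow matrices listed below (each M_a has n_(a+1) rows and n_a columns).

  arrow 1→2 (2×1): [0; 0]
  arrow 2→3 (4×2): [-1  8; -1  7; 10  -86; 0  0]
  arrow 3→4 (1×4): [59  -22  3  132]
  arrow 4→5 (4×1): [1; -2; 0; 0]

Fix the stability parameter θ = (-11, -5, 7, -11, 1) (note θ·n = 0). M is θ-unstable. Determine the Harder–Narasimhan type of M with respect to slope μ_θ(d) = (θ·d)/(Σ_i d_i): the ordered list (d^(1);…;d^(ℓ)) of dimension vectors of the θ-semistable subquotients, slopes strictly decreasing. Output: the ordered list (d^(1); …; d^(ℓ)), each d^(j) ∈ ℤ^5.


Barcode: M ≅ I[1,1], I[2,3], I[2,5], I[3,3]^2, I[5,5]^3. HN layers by μ_θ (5 steps, strictly decreasing):
  μ^(1)=7; μ^(2)=1; μ^(3)=-2; μ^(4)=-5; μ^(5)=-11

((0, 0, 3, 0, 0); (0, 0, 0, 0, 4); (0, 0, 1, 1, 0); (0, 2, 0, 0, 0); (1, 0, 0, 0, 0))


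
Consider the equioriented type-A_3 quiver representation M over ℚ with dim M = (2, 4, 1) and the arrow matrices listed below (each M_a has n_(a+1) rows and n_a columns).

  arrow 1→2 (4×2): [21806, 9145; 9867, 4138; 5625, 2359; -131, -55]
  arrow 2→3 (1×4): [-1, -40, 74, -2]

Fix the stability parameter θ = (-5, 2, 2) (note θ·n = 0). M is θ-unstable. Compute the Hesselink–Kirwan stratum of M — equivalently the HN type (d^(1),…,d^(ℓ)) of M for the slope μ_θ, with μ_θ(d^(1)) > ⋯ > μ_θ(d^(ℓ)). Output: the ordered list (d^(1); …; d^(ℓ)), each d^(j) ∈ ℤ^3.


Barcode: M ≅ I[1,2], I[1,3], I[2,2]^2. HN layers by μ_θ (2 steps, strictly decreasing):
  μ^(1)=2; μ^(2)=-5

((0, 4, 1); (2, 0, 0))


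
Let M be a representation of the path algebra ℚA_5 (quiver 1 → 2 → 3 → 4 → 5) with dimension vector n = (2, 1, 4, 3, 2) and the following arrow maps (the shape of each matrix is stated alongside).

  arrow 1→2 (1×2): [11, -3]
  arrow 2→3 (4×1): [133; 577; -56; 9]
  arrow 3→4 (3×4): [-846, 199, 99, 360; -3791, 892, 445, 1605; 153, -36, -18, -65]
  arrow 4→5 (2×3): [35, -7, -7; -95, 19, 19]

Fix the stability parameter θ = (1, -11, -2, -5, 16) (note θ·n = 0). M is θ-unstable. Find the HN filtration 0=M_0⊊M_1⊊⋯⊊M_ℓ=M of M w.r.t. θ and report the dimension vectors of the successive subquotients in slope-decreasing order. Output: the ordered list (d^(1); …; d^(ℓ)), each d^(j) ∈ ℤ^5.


Interval decomposition of M: I[1,1], I[1,5], I[3,3], I[3,4]^2, I[5,5].
HN type (ℓ=5): μ^(1)=16; μ^(2)=1; μ^(3)=-2; μ^(4)=-7/2; μ^(5)=-5

((0, 0, 0, 0, 2); (1, 0, 0, 0, 0); (0, 0, 1, 0, 0); (0, 0, 3, 3, 0); (1, 1, 0, 0, 0))


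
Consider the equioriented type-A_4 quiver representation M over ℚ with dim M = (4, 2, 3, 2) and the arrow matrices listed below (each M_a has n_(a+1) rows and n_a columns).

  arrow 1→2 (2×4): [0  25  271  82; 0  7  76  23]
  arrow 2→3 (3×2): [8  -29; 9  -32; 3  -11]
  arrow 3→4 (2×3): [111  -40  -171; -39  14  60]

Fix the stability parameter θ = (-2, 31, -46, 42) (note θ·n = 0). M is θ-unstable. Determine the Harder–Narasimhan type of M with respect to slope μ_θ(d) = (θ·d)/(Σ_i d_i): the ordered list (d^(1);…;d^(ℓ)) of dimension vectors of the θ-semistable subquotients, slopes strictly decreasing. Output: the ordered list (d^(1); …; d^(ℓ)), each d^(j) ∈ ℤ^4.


Interval decomposition of M: I[1,1]^2, I[1,4]^2, I[3,3].
HN type (ℓ=4): μ^(1)=42; μ^(2)=-2; μ^(3)=-17/3; μ^(4)=-46

((0, 0, 0, 2); (2, 0, 0, 0); (2, 2, 2, 0); (0, 0, 1, 0))


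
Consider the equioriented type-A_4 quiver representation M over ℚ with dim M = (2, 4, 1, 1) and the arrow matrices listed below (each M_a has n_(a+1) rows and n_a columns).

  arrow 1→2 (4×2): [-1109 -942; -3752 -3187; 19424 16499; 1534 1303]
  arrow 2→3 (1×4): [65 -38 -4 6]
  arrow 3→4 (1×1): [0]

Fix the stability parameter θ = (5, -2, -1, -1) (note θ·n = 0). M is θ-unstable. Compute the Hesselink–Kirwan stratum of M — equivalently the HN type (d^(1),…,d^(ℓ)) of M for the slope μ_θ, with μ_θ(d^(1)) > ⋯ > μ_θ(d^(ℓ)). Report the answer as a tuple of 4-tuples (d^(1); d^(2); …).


Barcode: M ≅ I[1,2], I[1,3], I[2,2]^2, I[4,4]. HN layers by μ_θ (4 steps, strictly decreasing):
  μ^(1)=3/2; μ^(2)=2/3; μ^(3)=-1; μ^(4)=-2

((1, 1, 0, 0); (1, 1, 1, 0); (0, 0, 0, 1); (0, 2, 0, 0))


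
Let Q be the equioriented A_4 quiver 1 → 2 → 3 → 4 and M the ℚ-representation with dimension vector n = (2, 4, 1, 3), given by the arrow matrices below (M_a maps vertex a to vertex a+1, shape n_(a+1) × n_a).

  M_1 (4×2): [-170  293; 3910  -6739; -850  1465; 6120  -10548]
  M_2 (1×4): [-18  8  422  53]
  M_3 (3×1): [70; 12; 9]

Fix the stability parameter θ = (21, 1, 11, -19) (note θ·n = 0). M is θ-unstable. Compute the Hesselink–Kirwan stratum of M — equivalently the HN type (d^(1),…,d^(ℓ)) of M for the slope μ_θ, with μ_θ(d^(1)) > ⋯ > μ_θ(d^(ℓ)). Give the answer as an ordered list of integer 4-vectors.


Via rank(M_{q-1}∘⋯∘M_p): M ≅ I[1,1], I[1,2], I[2,2]^2, I[2,4], I[4,4]^2.
μ_θ-semistable layers: μ^(1)=21; μ^(2)=11; μ^(3)=1; μ^(4)=-7/3; μ^(5)=-19

((1, 0, 0, 0); (1, 1, 0, 0); (0, 2, 0, 0); (0, 1, 1, 1); (0, 0, 0, 2))


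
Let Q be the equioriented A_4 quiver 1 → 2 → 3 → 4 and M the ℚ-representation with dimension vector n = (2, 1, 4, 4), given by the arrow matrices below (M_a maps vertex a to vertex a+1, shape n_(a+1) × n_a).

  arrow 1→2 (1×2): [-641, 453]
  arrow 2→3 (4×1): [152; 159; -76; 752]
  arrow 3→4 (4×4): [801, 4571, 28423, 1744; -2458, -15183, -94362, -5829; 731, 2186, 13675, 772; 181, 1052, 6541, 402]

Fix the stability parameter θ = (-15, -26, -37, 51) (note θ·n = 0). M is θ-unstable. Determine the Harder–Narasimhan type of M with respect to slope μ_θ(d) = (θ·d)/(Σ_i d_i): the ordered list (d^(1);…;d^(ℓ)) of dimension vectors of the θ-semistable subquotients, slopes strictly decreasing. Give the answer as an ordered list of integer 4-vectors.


Barcode: M ≅ I[1,1], I[1,4], I[3,3], I[3,4]^2, I[4,4]. HN layers by μ_θ (4 steps, strictly decreasing):
  μ^(1)=51; μ^(2)=-15; μ^(3)=-26; μ^(4)=-37

((0, 0, 0, 4); (1, 0, 0, 0); (1, 1, 1, 0); (0, 0, 3, 0))


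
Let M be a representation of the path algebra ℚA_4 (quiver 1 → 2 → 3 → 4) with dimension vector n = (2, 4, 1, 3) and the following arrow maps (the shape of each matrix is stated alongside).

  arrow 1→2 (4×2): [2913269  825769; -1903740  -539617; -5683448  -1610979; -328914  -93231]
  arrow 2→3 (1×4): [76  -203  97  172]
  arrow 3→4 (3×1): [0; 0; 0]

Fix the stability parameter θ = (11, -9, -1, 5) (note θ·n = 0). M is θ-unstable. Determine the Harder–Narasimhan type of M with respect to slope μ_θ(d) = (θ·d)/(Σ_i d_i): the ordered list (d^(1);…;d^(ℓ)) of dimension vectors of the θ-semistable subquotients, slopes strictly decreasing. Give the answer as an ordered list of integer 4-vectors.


Barcode: M ≅ I[1,2]^2, I[2,2], I[2,3], I[4,4]^3. HN layers by μ_θ (4 steps, strictly decreasing):
  μ^(1)=5; μ^(2)=1; μ^(3)=-1; μ^(4)=-9

((0, 0, 0, 3); (2, 2, 0, 0); (0, 0, 1, 0); (0, 2, 0, 0))


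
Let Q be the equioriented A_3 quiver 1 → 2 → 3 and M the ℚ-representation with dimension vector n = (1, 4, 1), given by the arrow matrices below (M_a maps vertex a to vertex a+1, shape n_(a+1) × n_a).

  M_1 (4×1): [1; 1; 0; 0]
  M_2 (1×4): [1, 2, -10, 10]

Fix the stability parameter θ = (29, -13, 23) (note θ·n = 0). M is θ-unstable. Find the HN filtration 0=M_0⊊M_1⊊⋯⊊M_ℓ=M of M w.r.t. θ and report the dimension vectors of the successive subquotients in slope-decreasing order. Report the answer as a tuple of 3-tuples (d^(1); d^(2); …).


Barcode: M ≅ I[1,3], I[2,2]^3. HN layers by μ_θ (3 steps, strictly decreasing):
  μ^(1)=23; μ^(2)=8; μ^(3)=-13

((0, 0, 1); (1, 1, 0); (0, 3, 0))


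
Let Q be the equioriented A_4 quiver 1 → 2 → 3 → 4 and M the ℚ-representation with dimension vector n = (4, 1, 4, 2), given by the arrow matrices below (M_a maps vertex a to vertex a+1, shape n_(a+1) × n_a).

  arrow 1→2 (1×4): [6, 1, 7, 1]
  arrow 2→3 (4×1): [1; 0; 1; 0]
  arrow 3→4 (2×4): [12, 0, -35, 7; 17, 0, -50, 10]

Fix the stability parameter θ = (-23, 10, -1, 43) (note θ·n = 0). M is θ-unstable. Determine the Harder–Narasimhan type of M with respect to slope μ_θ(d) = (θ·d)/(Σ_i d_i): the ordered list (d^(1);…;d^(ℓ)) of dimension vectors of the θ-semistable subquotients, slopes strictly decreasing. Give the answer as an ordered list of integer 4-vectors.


Barcode: M ≅ I[1,1]^3, I[1,4], I[3,3]^2, I[3,4]. HN layers by μ_θ (4 steps, strictly decreasing):
  μ^(1)=43; μ^(2)=9/2; μ^(3)=-1; μ^(4)=-23

((0, 0, 0, 2); (0, 1, 1, 0); (0, 0, 3, 0); (4, 0, 0, 0))


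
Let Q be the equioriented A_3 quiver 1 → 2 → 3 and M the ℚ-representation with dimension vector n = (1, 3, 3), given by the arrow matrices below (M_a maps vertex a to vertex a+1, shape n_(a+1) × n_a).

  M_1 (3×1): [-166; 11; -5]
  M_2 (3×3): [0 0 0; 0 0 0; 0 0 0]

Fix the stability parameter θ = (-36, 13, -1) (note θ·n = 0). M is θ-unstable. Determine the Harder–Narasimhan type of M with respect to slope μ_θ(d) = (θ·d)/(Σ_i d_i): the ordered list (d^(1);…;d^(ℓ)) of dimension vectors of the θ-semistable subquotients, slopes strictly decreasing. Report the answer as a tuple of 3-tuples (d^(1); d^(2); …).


Barcode: M ≅ I[1,2], I[2,2]^2, I[3,3]^3. HN layers by μ_θ (3 steps, strictly decreasing):
  μ^(1)=13; μ^(2)=-1; μ^(3)=-36

((0, 3, 0); (0, 0, 3); (1, 0, 0))


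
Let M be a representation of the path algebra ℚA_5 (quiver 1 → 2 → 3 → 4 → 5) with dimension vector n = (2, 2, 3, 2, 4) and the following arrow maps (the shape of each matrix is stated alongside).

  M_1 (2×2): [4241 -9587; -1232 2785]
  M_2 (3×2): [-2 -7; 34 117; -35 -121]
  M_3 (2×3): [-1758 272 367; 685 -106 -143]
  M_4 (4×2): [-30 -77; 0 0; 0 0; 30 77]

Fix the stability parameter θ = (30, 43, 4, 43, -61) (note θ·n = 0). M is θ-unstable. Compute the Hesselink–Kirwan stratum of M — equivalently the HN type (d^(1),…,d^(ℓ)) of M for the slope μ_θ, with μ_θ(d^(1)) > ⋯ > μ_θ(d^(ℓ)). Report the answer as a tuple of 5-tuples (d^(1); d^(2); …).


Barcode: M ≅ I[1,4], I[1,5], I[3,3], I[5,5]^3. HN layers by μ_θ (5 steps, strictly decreasing):
  μ^(1)=43; μ^(2)=77/3; μ^(3)=59/5; μ^(4)=4; μ^(5)=-61

((0, 0, 0, 1, 0); (1, 1, 1, 0, 0); (1, 1, 1, 1, 1); (0, 0, 1, 0, 0); (0, 0, 0, 0, 3))


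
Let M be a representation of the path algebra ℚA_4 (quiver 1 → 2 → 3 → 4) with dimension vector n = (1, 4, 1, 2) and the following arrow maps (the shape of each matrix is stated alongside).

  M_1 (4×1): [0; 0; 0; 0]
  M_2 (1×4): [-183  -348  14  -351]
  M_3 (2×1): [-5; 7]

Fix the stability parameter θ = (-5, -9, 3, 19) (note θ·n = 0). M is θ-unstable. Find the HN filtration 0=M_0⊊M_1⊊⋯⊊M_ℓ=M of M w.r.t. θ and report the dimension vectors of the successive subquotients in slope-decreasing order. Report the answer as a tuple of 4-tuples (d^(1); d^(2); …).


Interval decomposition of M: I[1,1], I[2,2]^3, I[2,4], I[4,4].
HN type (ℓ=4): μ^(1)=19; μ^(2)=3; μ^(3)=-5; μ^(4)=-9

((0, 0, 0, 2); (0, 0, 1, 0); (1, 0, 0, 0); (0, 4, 0, 0))


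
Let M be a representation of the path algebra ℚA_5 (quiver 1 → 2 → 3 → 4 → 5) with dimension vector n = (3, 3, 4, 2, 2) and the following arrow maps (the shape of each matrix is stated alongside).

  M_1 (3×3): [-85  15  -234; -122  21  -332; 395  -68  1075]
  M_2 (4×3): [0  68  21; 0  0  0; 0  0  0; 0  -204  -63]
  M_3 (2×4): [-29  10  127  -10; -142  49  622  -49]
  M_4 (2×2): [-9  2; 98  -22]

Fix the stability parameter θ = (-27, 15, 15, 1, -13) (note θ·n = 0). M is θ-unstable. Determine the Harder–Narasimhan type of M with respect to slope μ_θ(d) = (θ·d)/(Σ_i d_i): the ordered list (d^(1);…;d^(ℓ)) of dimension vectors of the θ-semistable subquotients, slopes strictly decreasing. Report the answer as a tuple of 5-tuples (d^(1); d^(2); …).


Via rank(M_{q-1}∘⋯∘M_p): M ≅ I[1,2]^2, I[1,5], I[3,3]^2, I[3,5].
μ_θ-semistable layers: μ^(1)=15; μ^(2)=9/2; μ^(3)=1; μ^(4)=-27

((0, 2, 2, 0, 0); (0, 1, 1, 1, 1); (0, 0, 1, 1, 1); (3, 0, 0, 0, 0))


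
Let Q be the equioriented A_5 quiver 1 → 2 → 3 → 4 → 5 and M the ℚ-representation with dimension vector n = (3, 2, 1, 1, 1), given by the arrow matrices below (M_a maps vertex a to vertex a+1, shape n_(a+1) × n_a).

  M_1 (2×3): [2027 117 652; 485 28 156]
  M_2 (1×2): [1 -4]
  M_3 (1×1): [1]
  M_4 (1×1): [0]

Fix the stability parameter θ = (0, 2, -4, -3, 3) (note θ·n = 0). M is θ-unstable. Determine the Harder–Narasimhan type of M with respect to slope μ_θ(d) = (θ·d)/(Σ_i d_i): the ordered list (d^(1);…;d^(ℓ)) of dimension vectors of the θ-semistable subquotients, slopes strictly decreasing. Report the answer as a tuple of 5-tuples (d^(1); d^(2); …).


Via rank(M_{q-1}∘⋯∘M_p): M ≅ I[1,1], I[1,2], I[1,4], I[5,5].
μ_θ-semistable layers: μ^(1)=3; μ^(2)=2; μ^(3)=0; μ^(4)=-5/4

((0, 0, 0, 0, 1); (0, 1, 0, 0, 0); (2, 0, 0, 0, 0); (1, 1, 1, 1, 0))


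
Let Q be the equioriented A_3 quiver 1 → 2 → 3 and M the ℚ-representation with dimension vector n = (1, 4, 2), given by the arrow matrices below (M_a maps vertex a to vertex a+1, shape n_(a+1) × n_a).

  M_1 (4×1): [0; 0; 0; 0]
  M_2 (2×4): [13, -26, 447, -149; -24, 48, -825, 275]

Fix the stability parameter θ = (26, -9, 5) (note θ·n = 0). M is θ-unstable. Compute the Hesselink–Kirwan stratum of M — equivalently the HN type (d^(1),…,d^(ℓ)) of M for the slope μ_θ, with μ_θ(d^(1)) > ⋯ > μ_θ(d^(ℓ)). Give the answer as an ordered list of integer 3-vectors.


Barcode: M ≅ I[1,1], I[2,2]^2, I[2,3]^2. HN layers by μ_θ (3 steps, strictly decreasing):
  μ^(1)=26; μ^(2)=5; μ^(3)=-9

((1, 0, 0); (0, 0, 2); (0, 4, 0))


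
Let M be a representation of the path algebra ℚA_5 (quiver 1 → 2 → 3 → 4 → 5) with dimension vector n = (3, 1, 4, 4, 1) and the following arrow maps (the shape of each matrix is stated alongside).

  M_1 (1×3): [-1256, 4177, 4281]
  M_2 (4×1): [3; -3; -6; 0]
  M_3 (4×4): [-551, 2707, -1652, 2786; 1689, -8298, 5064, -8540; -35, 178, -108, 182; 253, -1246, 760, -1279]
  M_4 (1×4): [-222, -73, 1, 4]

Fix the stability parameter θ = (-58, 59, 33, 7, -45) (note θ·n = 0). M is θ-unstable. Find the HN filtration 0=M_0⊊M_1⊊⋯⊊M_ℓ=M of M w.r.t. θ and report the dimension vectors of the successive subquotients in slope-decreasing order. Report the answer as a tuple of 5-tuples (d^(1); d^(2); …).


Barcode: M ≅ I[1,1]^2, I[1,4], I[3,4]^2, I[3,5]. HN layers by μ_θ (4 steps, strictly decreasing):
  μ^(1)=33; μ^(2)=20; μ^(3)=-5/3; μ^(4)=-58

((0, 1, 1, 1, 0); (0, 0, 2, 2, 0); (0, 0, 1, 1, 1); (3, 0, 0, 0, 0))


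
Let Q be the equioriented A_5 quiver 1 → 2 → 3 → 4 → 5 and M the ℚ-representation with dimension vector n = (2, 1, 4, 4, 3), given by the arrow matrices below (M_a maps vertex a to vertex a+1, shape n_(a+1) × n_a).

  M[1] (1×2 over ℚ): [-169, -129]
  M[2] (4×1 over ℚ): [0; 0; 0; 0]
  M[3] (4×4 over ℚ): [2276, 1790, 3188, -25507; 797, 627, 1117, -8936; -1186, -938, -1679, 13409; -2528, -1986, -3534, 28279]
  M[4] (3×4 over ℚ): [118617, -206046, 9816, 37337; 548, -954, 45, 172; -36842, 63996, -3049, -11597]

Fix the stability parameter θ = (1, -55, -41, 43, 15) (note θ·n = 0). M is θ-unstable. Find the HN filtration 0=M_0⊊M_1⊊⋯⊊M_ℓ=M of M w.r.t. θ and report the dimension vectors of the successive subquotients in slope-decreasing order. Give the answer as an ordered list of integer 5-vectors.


Via rank(M_{q-1}∘⋯∘M_p): M ≅ I[1,1], I[1,2], I[3,4], I[3,5]^3.
μ_θ-semistable layers: μ^(1)=43; μ^(2)=29; μ^(3)=1; μ^(4)=-27; μ^(5)=-41

((0, 0, 0, 1, 0); (0, 0, 0, 3, 3); (1, 0, 0, 0, 0); (1, 1, 0, 0, 0); (0, 0, 4, 0, 0))


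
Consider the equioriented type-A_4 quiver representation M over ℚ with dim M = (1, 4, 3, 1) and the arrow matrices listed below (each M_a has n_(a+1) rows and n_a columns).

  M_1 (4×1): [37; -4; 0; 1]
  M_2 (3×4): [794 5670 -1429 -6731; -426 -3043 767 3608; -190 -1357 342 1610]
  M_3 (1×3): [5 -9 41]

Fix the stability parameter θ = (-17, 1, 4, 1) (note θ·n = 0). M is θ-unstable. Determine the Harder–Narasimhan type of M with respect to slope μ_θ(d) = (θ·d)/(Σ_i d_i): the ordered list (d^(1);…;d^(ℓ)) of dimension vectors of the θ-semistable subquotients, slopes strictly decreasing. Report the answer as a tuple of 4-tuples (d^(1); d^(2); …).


Via rank(M_{q-1}∘⋯∘M_p): M ≅ I[1,4], I[2,2], I[2,3]^2.
μ_θ-semistable layers: μ^(1)=4; μ^(2)=5/2; μ^(3)=1; μ^(4)=-17

((0, 0, 2, 0); (0, 0, 1, 1); (0, 4, 0, 0); (1, 0, 0, 0))


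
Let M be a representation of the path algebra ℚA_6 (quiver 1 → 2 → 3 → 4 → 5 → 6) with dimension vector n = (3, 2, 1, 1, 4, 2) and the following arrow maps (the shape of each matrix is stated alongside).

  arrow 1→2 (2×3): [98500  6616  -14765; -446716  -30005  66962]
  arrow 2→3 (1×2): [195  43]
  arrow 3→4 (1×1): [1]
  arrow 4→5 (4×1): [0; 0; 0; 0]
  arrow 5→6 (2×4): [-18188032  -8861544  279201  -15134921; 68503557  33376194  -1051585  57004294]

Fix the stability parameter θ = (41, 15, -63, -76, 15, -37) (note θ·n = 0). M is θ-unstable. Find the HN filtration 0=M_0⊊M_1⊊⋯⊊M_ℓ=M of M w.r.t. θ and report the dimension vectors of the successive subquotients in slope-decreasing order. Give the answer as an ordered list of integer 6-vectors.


Interval decomposition of M: I[1,1], I[1,2], I[1,4], I[5,5]^2, I[5,6]^2.
HN type (ℓ=5): μ^(1)=41; μ^(2)=28; μ^(3)=15; μ^(4)=-11; μ^(5)=-83/4

((1, 0, 0, 0, 0, 0); (1, 1, 0, 0, 0, 0); (0, 0, 0, 0, 2, 0); (0, 0, 0, 0, 2, 2); (1, 1, 1, 1, 0, 0))
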